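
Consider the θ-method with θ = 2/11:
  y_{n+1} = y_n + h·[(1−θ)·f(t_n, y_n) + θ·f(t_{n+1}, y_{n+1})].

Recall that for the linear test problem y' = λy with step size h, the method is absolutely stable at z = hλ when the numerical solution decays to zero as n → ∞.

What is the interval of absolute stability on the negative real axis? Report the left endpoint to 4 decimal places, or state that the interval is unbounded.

Set f=λy, z=hλ:
  y_{n+1} = y_n + z·[9/11·y_n + 2/11·y_{n+1}] ⇒ (1 − 2/11z)y_{n+1} = (1 + 9/11z)y_n
  Hence R(z) = (1 + 9/11z)/(1 − 2/11z).

Boundary: |R(x)|=1, x<0.
x=-1.25: |R|=0.0185
R=−1: 1+9/11x = −1+2/11x ⇒ -7/11x=2 ⇒ x=2/(-7/11)=-3.1429
Confirm numerically:
  x=-2.998: |R|=0.94034 <1
  x=-2.960: |R|=0.92435 <1
  x=-1.338: |R|=0.07619 <1
  x=-3.685: |R|=1.20659 >1
  x=-3.329: |R|=1.07379 >1
  x=-3.285: |R|=1.05663 >1
Interval (-3.1429, 0).

z∈(-3.1429,0).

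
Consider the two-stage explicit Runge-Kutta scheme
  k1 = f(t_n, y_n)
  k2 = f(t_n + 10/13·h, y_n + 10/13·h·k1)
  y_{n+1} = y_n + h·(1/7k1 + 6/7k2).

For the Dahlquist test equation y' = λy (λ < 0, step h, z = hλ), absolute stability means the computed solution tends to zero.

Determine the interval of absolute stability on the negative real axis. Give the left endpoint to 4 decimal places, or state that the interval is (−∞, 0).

(-1.5167, 0).

Test eqn y'=λy, z=hλ:
  k1=λy_n ⇒ h·k1=z·y_n;  k2=λ(1+10/13z)y_n ⇒ h·k2=z(1+10/13z)y_n
  y_{n+1}/y_n = 1 + 1/7z + 6/7z(1+10/13z) = 1 + z + 60/91z²
  R(z) = 1 + z + 60/91z².

Solve |R(x)|<1 on ℝ⁻.
x=-0.37: |R|=0.7203
R=1: x+60/91x²=0 ⇒ x=−91/60=-1.5167; min R=1−1/(4·60/91)=0.6208>−1
Confirm numerically:
  x=-1.422: |R|=0.91124 <1
  x=-1.299: |R|=0.81357 <1
  x=-0.860: |R|=0.62765 <1
  x=-1.975: |R|=1.59684 >1
  x=-1.752: |R|=1.27185 >1
  x=-1.580: |R|=1.06598 >1
Stable set (-1.5167, 0).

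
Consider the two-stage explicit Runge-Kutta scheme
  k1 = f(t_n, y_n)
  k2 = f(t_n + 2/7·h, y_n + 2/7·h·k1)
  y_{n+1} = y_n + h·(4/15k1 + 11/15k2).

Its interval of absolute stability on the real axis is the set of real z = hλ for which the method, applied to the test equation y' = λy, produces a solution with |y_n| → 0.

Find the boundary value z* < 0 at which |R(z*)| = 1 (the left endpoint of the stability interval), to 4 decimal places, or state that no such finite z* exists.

left endpoint -4.7727.

With y'=λy (z=hλ):
  k1=λy_n ⇒ h·k1=z·y_n;  k2=λ(1+2/7z)y_n ⇒ h·k2=z(1+2/7z)y_n
  y_{n+1}/y_n = 1 + 4/15z + 11/15z(1+2/7z) = 1 + z + 22/105z²
  ⇒ R(z) = 1 + z + 22/105z².

Need |R(x)|<1, x<0.
x=-1.05: |R|=0.1810
R=1: x+22/105x²=0 ⇒ x=−105/22=-4.7727; min R=1−1/(4·22/105)=-0.1932>−1
Confirm numerically:
  x=-4.744: |R|=0.97145 <1
  x=-4.693: |R|=0.92160 <1
  x=-4.060: |R|=0.39371 <1
  x=-2.549: |R|=0.18764 <1
  x=-5.269: |R|=1.54788 >1
  x=-5.101: |R|=1.35085 >1
  x=-5.024: |R|=1.26450 >1
Stable set (-4.7727, 0).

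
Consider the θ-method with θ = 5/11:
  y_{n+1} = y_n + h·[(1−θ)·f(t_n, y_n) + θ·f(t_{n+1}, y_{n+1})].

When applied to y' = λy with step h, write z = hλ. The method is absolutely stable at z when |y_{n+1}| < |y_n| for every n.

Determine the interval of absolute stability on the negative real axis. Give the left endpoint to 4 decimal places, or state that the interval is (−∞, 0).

Set f=λy, z=hλ:
  y_{n+1} = y_n + z·[6/11·y_n + 5/11·y_{n+1}] ⇒ (1 − 5/11z)y_{n+1} = (1 + 6/11z)y_n
  so R(z) = (1 + 6/11z)/(1 − 5/11z).

Boundary: |R(x)|=1, x<0.
x=-1.07: |R|=0.2801
R=−1: 1+6/11x = −1+5/11x ⇒ -1/11x=2 ⇒ x=2/(-1/11)=-22.0000
Confirm numerically:
  x=-17.019: |R|=0.94817 <1
  x=-12.605: |R|=0.87308 <1
  x=-12.286: |R|=0.86588 <1
  x=-10.996: |R|=0.83322 <1
  x=-22.423: |R|=1.00344 >1
  x=-22.394: |R|=1.00320 >1
So |R|<1 on (-22.0000, 0).

(-22.0000, 0).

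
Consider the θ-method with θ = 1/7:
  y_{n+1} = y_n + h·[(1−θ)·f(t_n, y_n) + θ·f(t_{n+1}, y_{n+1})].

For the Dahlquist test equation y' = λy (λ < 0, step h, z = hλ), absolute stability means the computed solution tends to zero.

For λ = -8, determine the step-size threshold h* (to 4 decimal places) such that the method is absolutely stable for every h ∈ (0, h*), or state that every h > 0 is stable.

(-2.8000,0); λ=-8 ⇒ h* = (14/5)/8 = 0.3500.

Test eqn y'=λy, z=hλ:
  y_{n+1} = y_n + z·[6/7·y_n + 1/7·y_{n+1}] ⇒ (1 − 1/7z)y_{n+1} = (1 + 6/7z)y_n
  Hence R(z) = (1 + 6/7z)/(1 − 1/7z).

Find x<0 with |R(x)|<1.
x=-0.55: |R|=0.4901
R=−1: 1+6/7x = −1+1/7x ⇒ -5/7x=2 ⇒ x=2/(-5/7)=-2.8000
Confirm numerically:
  x=-2.417: |R|=0.79664 <1
  x=-2.401: |R|=0.78779 <1
  x=-1.760: |R|=0.40639 <1
  x=-1.346: |R|=0.12892 <1
  x=-3.388: |R|=1.28302 >1
  x=-3.086: |R|=1.14178 >1
Interval (-2.8000, 0).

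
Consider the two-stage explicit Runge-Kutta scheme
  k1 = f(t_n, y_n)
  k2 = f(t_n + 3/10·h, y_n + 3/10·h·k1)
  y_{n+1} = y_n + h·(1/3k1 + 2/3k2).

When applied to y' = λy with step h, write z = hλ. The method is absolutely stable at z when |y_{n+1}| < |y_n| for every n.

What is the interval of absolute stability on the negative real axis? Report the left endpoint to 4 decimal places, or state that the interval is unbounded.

z∈(-5.0000,0).

On y'=λy, z=hλ:
  k1=λy_n ⇒ h·k1=z·y_n;  k2=λ(1+3/10z)y_n ⇒ h·k2=z(1+3/10z)y_n
  y_{n+1}/y_n = 1 + 1/3z + 2/3z(1+3/10z) = 1 + z + 1/5z²
  ⇒ R(z) = 1 + z + 1/5z².

Find x<0 with |R(x)|<1.
x=-0.55: |R|=0.5105
R=1: x+1/5x²=0 ⇒ x=−5=-5.0000; min R=1−1/(4·1/5)=-0.2500>−1
Confirm numerically:
  x=-4.458: |R|=0.51675 <1
  x=-2.722: |R|=0.24014 <1
  x=-2.496: |R|=0.25000 <1
  x=-5.453: |R|=1.49404 >1
  x=-5.414: |R|=1.44828 >1
Interval (-5.0000, 0).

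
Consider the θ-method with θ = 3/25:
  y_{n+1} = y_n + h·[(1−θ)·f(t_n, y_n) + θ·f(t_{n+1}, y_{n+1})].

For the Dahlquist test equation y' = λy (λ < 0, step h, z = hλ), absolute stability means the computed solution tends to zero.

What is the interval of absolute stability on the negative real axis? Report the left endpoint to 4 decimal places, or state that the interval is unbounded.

Set f=λy, z=hλ:
  y_{n+1} = y_n + z·[22/25·y_n + 3/25·y_{n+1}] ⇒ (1 − 3/25z)y_{n+1} = (1 + 22/25z)y_n
  so R(z) = (1 + 22/25z)/(1 − 3/25z).

Boundary: |R(x)|=1, x<0.
x=-0.32: |R|=0.6918
R=−1: 1+22/25x = −1+3/25x ⇒ -19/25x=2 ⇒ x=2/(-19/25)=-2.6316
Confirm numerically:
  x=-2.369: |R|=0.84461 <1
  x=-2.124: |R|=0.69259 <1
  x=-1.197: |R|=0.04666 <1
  x=-3.053: |R|=1.23440 >1
  x=-2.902: |R|=1.15244 >1
  x=-2.824: |R|=1.10923 >1
So |R|<1 on (-2.6316, 0).

z∈(-2.6316,0).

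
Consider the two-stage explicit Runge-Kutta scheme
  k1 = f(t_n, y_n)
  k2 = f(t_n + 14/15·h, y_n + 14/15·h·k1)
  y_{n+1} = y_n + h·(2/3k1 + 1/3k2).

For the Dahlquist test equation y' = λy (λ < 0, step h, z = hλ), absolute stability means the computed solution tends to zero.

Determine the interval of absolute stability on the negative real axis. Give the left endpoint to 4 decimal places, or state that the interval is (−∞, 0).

(-3.2143, 0).

Test eqn y'=λy, z=hλ:
  k1=λy_n ⇒ h·k1=z·y_n;  k2=λ(1+14/15z)y_n ⇒ h·k2=z(1+14/15z)y_n
  y_{n+1}/y_n = 1 + 2/3z + 1/3z(1+14/15z) = 1 + z + 14/45z²
  R(z) = 1 + z + 14/45z².

Boundary: |R(x)|=1, x<0.
x=-1: |R|=0.3111
R=1: x+14/45x²=0 ⇒ x=−45/14=-3.2143; min R=1−1/(4·14/45)=0.1964>−1
Confirm numerically:
  x=-2.786: |R|=0.62878 <1
  x=-2.726: |R|=0.58589 <1
  x=-2.213: |R|=0.31063 <1
  x=-1.588: |R|=0.19654 <1
  x=-3.729: |R|=1.59714 >1
  x=-3.490: |R|=1.29936 >1
So |R|<1 on (-3.2143, 0).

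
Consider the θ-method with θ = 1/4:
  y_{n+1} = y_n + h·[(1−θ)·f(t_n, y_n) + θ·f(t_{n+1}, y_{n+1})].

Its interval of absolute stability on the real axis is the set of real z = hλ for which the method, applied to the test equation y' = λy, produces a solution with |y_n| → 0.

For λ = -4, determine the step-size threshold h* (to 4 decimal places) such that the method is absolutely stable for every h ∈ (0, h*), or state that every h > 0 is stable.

On y'=λy, z=hλ:
  y_{n+1} = y_n + z·[3/4·y_n + 1/4·y_{n+1}] ⇒ (1 − 1/4z)y_{n+1} = (1 + 3/4z)y_n
  R(z) = (1 + 3/4z)/(1 − 1/4z).

Solve |R(x)|<1 on ℝ⁻.
x=-0.4: |R|=0.6364
R=−1: 1+3/4x = −1+1/4x ⇒ -1/2x=2 ⇒ x=2/(-1/2)=-4.0000
Confirm numerically:
  x=-3.832: |R|=0.95710 <1
  x=-3.204: |R|=0.77901 <1
  x=-2.553: |R|=0.55837 <1
  x=-1.706: |R|=0.19593 <1
  x=-4.454: |R|=1.10740 >1
  x=-4.192: |R|=1.04688 >1
  x=-4.076: |R|=1.01882 >1
Stable set (-4.0000, 0).

(-4.0000,0); λ=-4 ⇒ h* = (4)/4 = 1.0000.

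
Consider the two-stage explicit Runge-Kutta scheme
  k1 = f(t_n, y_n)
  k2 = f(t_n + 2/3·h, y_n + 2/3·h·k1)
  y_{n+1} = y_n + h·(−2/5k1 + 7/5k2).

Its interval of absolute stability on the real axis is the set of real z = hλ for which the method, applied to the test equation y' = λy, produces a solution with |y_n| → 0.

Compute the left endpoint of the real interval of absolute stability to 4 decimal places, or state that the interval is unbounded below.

z* = -1.0714.

On y'=λy, z=hλ:
  k1=λy_n ⇒ h·k1=z·y_n;  k2=λ(1+2/3z)y_n ⇒ h·k2=z(1+2/3z)y_n
  y_{n+1}/y_n = 1 − 2/5z + 7/5z(1+2/3z) = 1 + z + 14/15z²
  R(z) = 1 + z + 14/15z².

Boundary: |R(x)|=1, x<0.
x=-0.74: |R|=0.7711
R=1: x+14/15x²=0 ⇒ x=−15/14=-1.0714; min R=1−1/(4·14/15)=0.7321>−1
Confirm numerically:
  x=-0.968: |R|=0.90656 <1
  x=-0.742: |R|=0.77186 <1
  x=-0.649: |R|=0.74412 <1
  x=-0.436: |R|=0.74142 <1
  x=-1.605: |R|=1.79929 >1
  x=-1.475: |R|=1.55558 >1
  x=-1.349: |R|=1.34948 >1
Interval (-1.0714, 0).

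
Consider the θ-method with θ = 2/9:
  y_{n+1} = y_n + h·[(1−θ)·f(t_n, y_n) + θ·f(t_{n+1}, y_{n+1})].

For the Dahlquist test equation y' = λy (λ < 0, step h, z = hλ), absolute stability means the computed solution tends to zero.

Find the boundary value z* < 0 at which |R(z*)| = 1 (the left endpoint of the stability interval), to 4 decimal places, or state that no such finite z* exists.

left endpoint -3.6000.

On y'=λy, z=hλ:
  y_{n+1} = y_n + z·[7/9·y_n + 2/9·y_{n+1}] ⇒ (1 − 2/9z)y_{n+1} = (1 + 7/9z)y_n
  so R(z) = (1 + 7/9z)/(1 − 2/9z).

Need |R(x)|<1, x<0.
x=-0.95: |R|=0.2156
R=−1: 1+7/9x = −1+2/9x ⇒ -5/9x=2 ⇒ x=2/(-5/9)=-3.6000
Confirm numerically:
  x=-3.180: |R|=0.86328 <1
  x=-3.014: |R|=0.80503 <1
  x=-2.689: |R|=0.68320 <1
  x=-1.967: |R|=0.36872 <1
  x=-4.138: |R|=1.15571 >1
  x=-4.046: |R|=1.13047 >1
  x=-3.648: |R|=1.01473 >1
So |R|<1 on (-3.6000, 0).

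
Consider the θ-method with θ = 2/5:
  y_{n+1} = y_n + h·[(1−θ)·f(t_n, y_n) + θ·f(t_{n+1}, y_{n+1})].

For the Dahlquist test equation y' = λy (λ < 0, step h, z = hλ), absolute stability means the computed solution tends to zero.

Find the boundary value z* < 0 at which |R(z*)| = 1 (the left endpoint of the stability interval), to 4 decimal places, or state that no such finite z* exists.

left endpoint -10.0000.

With y'=λy (z=hλ):
  y_{n+1} = y_n + z·[3/5·y_n + 2/5·y_{n+1}] ⇒ (1 − 2/5z)y_{n+1} = (1 + 3/5z)y_n
  ⇒ R(z) = (1 + 3/5z)/(1 − 2/5z).

Boundary: |R(x)|=1, x<0.
x=-1.45: |R|=0.0823
R=−1: 1+3/5x = −1+2/5x ⇒ -1/5x=2 ⇒ x=2/(-1/5)=-10.0000
Confirm numerically:
  x=-9.436: |R|=0.97637 <1
  x=-7.436: |R|=0.87097 <1
  x=-6.257: |R|=0.78629 <1
  x=-5.662: |R|=0.73426 <1
  x=-10.471: |R|=1.01816 >1
  x=-10.116: |R|=1.00460 >1
  x=-10.104: |R|=1.00413 >1
Stable set (-10.0000, 0).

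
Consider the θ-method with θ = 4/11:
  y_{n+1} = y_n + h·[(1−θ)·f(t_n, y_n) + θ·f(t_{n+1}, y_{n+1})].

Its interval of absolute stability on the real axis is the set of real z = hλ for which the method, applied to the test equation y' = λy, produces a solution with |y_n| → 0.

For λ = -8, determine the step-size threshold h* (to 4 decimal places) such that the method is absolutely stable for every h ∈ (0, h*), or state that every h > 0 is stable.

Set f=λy, z=hλ:
  y_{n+1} = y_n + z·[7/11·y_n + 4/11·y_{n+1}] ⇒ (1 − 4/11z)y_{n+1} = (1 + 7/11z)y_n
  R(z) = (1 + 7/11z)/(1 − 4/11z).

Solve |R(x)|<1 on ℝ⁻.
x=-1.65: |R|=0.0312
R=−1: 1+7/11x = −1+4/11x ⇒ -3/11x=2 ⇒ x=2/(-3/11)=-7.3333
Confirm numerically:
  x=-5.699: |R|=0.85492 <1
  x=-4.770: |R|=0.74435 <1
  x=-4.184: |R|=0.65936 <1
  x=-3.815: |R|=0.59806 <1
  x=-7.885: |R|=1.03890 >1
  x=-7.450: |R|=1.00858 >1
So |R|<1 on (-7.3333, 0).

(-7.3333,0); λ=-8 ⇒ h* = (22/3)/8 = 0.9167.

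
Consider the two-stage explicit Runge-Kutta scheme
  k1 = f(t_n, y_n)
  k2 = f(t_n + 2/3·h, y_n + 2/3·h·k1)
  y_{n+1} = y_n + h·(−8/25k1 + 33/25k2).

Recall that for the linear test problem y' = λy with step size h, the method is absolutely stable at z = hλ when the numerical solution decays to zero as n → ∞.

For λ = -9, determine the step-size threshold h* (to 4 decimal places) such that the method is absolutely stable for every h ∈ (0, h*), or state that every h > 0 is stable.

With y'=λy (z=hλ):
  k1=λy_n ⇒ h·k1=z·y_n;  k2=λ(1+2/3z)y_n ⇒ h·k2=z(1+2/3z)y_n
  y_{n+1}/y_n = 1 − 8/25z + 33/25z(1+2/3z) = 1 + z + 22/25z²
  ⇒ R(z) = 1 + z + 22/25z².

Need |R(x)|<1, x<0.
x=-0.81: |R|=0.7674
R=1: x+22/25x²=0 ⇒ x=−25/22=-1.1364; min R=1−1/(4·22/25)=0.7159>−1
Confirm numerically:
  x=-0.899: |R|=0.81222 <1
  x=-0.851: |R|=0.78630 <1
  x=-0.530: |R|=0.71719 <1
  x=-0.501: |R|=0.71988 <1
  x=-1.528: |R|=1.52661 >1
  x=-1.497: |R|=1.47509 >1
Interval (-1.1364, 0).

(-1.1364,0); λ=-9 ⇒ h* = (25/22)/9 = 0.1263.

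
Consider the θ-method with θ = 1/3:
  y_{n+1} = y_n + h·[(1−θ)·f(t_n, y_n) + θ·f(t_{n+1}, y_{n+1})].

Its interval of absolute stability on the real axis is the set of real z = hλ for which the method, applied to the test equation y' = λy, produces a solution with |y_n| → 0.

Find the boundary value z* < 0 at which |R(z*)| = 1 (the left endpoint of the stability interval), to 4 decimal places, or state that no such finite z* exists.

On y'=λy, z=hλ:
  y_{n+1} = y_n + z·[2/3·y_n + 1/3·y_{n+1}] ⇒ (1 − 1/3z)y_{n+1} = (1 + 2/3z)y_n
  ⇒ R(z) = (1 + 2/3z)/(1 − 1/3z).

Find x<0 with |R(x)|<1.
x=-1.11: |R|=0.1898
R=−1: 1+2/3x = −1+1/3x ⇒ -1/3x=2 ⇒ x=2/(-1/3)=-6.0000
Confirm numerically:
  x=-5.005: |R|=0.87570 <1
  x=-4.255: |R|=0.75948 <1
  x=-3.797: |R|=0.67589 <1
  x=-6.342: |R|=1.03661 >1
  x=-6.035: |R|=1.00387 >1
Stable set (-6.0000, 0).

left endpoint -6.0000.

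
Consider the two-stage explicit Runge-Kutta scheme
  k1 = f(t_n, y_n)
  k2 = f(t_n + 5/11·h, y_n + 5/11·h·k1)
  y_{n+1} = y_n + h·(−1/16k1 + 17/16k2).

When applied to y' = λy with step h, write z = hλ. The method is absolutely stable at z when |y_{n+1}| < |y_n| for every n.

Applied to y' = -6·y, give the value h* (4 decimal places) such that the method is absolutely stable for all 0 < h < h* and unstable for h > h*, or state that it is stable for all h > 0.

On y'=λy, z=hλ:
  k1=λy_n ⇒ h·k1=z·y_n;  k2=λ(1+5/11z)y_n ⇒ h·k2=z(1+5/11z)y_n
  y_{n+1}/y_n = 1 − 1/16z + 17/16z(1+5/11z) = 1 + z + 85/176z²
  Hence R(z) = 1 + z + 85/176z².

Find x<0 with |R(x)|<1.
x=-0.73: |R|=0.5274
R=1: x+85/176x²=0 ⇒ x=−176/85=-2.0706; min R=1−1/(4·85/176)=0.4824>−1
Confirm numerically:
  x=-1.688: |R|=0.68810 <1
  x=-1.632: |R|=0.65431 <1
  x=-1.394: |R|=0.54449 <1
  x=-1.294: |R|=0.51468 <1
  x=-2.628: |R|=1.70747 >1
  x=-2.096: |R|=1.02572 >1
So |R|<1 on (-2.0706, 0).

(-2.0706,0); λ=-6 ⇒ h* = (176/85)/6 = 0.3451.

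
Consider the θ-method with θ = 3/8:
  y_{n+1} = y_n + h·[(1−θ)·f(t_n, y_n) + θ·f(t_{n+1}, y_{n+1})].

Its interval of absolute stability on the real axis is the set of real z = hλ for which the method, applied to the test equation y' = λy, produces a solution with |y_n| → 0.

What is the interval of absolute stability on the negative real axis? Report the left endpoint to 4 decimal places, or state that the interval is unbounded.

z∈(-8.0000,0).

With y'=λy (z=hλ):
  y_{n+1} = y_n + z·[5/8·y_n + 3/8·y_{n+1}] ⇒ (1 − 3/8z)y_{n+1} = (1 + 5/8z)y_n
  ⇒ R(z) = (1 + 5/8z)/(1 − 3/8z).

Find x<0 with |R(x)|<1.
x=-0.95: |R|=0.2995
R=−1: 1+5/8x = −1+3/8x ⇒ -1/4x=2 ⇒ x=2/(-1/4)=-8.0000
Confirm numerically:
  x=-7.733: |R|=0.98288 <1
  x=-7.620: |R|=0.97537 <1
  x=-5.575: |R|=0.80384 <1
  x=-8.384: |R|=1.02317 >1
  x=-8.154: |R|=1.00949 >1
  x=-8.097: |R|=1.00601 >1
So |R|<1 on (-8.0000, 0).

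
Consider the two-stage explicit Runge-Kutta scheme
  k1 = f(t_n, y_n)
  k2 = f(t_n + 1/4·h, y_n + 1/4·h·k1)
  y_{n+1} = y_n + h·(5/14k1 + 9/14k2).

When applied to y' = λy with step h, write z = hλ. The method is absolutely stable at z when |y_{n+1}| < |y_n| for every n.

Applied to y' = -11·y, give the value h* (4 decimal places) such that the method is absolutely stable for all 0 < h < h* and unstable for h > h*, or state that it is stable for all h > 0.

(-6.2222,0); λ=-11 ⇒ h* = (56/9)/11 = 0.5657.

Test eqn y'=λy, z=hλ:
  k1=λy_n ⇒ h·k1=z·y_n;  k2=λ(1+1/4z)y_n ⇒ h·k2=z(1+1/4z)y_n
  y_{n+1}/y_n = 1 + 5/14z + 9/14z(1+1/4z) = 1 + z + 9/56z²
  so R(z) = 1 + z + 9/56z².

Boundary: |R(x)|=1, x<0.
x=-1.14: |R|=0.0689
R=1: x+9/56x²=0 ⇒ x=−56/9=-6.2222; min R=1−1/(4·9/56)=-0.5556>−1
Confirm numerically:
  x=-3.999: |R|=0.42886 <1
  x=-3.619: |R|=0.51410 <1
  x=-2.525: |R|=0.50035 <1
  x=-6.665: |R|=1.47429 >1
  x=-6.536: |R|=1.32960 >1
  x=-6.478: |R|=1.26629 >1
So |R|<1 on (-6.2222, 0).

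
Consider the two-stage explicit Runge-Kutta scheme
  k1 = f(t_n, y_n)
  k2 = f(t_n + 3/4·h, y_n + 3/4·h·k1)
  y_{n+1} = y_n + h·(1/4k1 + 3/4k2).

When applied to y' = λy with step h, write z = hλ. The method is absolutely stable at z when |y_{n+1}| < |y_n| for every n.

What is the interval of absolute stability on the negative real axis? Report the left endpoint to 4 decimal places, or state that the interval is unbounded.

z∈(-1.7778,0).

Set f=λy, z=hλ:
  k1=λy_n ⇒ h·k1=z·y_n;  k2=λ(1+3/4z)y_n ⇒ h·k2=z(1+3/4z)y_n
  y_{n+1}/y_n = 1 + 1/4z + 3/4z(1+3/4z) = 1 + z + 9/16z²
  so R(z) = 1 + z + 9/16z².

Need |R(x)|<1, x<0.
x=-1.31: |R|=0.6553
R=1: x+9/16x²=0 ⇒ x=−16/9=-1.7778; min R=1−1/(4·9/16)=0.5556>−1
Confirm numerically:
  x=-0.976: |R|=0.55982 <1
  x=-0.853: |R|=0.55628 <1
  x=-0.827: |R|=0.55771 <1
  x=-2.298: |R|=1.67245 >1
  x=-1.970: |R|=1.21301 >1
Stable set (-1.7778, 0).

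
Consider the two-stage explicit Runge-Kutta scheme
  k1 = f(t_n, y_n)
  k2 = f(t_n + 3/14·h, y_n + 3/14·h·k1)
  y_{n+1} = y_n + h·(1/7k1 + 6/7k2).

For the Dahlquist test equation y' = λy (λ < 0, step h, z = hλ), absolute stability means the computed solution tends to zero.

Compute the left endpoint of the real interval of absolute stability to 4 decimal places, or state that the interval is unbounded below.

Test eqn y'=λy, z=hλ:
  k1=λy_n ⇒ h·k1=z·y_n;  k2=λ(1+3/14z)y_n ⇒ h·k2=z(1+3/14z)y_n
  y_{n+1}/y_n = 1 + 1/7z + 6/7z(1+3/14z) = 1 + z + 9/49z²
  ⇒ R(z) = 1 + z + 9/49z².

Solve |R(x)|<1 on ℝ⁻.
x=-1.35: |R|=0.0153
R=1: x+9/49x²=0 ⇒ x=−49/9=-5.4444; min R=1−1/(4·9/49)=-0.3611>−1
Confirm numerically:
  x=-4.597: |R|=0.28446 <1
  x=-4.163: |R|=0.02017 <1
  x=-2.851: |R|=0.35807 <1
  x=-2.622: |R|=0.35927 <1
  x=-6.027: |R|=1.64489 >1
  x=-5.983: |R|=1.59183 >1
  x=-5.914: |R|=1.51005 >1
So |R|<1 on (-5.4444, 0).

left endpoint -5.4444.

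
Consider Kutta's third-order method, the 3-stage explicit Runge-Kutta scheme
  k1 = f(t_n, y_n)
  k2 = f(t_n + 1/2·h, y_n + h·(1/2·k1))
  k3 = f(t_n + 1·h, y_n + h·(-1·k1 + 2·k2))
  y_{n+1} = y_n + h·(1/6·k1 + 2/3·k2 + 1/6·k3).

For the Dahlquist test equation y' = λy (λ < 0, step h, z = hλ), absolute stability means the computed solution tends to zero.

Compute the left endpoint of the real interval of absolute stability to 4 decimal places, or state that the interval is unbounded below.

z* = -2.5127.

With y'=λy (z=hλ):
  order 3, 3-stage ⇒ R(z)=1+z+z^2/2+z^3/6
  (e.g. R(-1.54)=0.03709, |R|=0.03709)

Boundary: |R(x)|=1, x<0.
x=-1.54: |R|=0.0371
|R(-2.66)|=1.2590 |R(-2.33)|=0.7238 |R(-2.13)|=0.4721
Bisect:
  x_lo=-2.9802 |R|=1.9509  x_hi=-0.1517 |R|=0.8592
  mid=-1.56595 |R|=0.02014 →hi
  mid=-2.27308 |R|=0.64710 →hi
  mid=-2.62665 |R|=1.19734 →lo
  mid=-2.44987 |R|=0.89956 →hi
  mid=-2.53826 |R|=1.04244 →lo
  mid=-2.49406 |R|=0.96954 →hi
  mid=-2.51616 |R|=1.00562 →lo
  ...
  [-2.51288,-2.51271] ⇒ x*=-2.5127
Interval (-2.5127, 0).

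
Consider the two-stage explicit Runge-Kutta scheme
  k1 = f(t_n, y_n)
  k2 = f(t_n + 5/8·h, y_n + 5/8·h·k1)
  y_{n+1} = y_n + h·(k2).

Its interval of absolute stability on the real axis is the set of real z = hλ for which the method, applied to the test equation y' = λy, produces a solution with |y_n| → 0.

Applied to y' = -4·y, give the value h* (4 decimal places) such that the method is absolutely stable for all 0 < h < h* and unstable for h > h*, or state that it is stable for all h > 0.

(-1.6000,0); λ=-4 ⇒ h* = (8/5)/4 = 0.4000.

With y'=λy (z=hλ):
  k1=λy_n ⇒ h·k1=z·y_n;  k2=λ(1+5/8z)y_n ⇒ h·k2=z(1+5/8z)y_n
  y_{n+1}/y_n = 1 + z(1+5/8z) = 1 + z + 5/8z²
  so R(z) = 1 + z + 5/8z².

Boundary: |R(x)|=1, x<0.
x=-1: |R|=0.6250
R=1: x+5/8x²=0 ⇒ x=−8/5=-1.6000; min R=1−1/(4·5/8)=0.6000>−1
Confirm numerically:
  x=-1.531: |R|=0.93398 <1
  x=-1.420: |R|=0.84025 <1
  x=-1.291: |R|=0.75068 <1
  x=-0.732: |R|=0.60289 <1
  x=-2.131: |R|=1.70723 >1
  x=-1.790: |R|=1.21256 >1
  x=-1.707: |R|=1.11416 >1
Interval (-1.6000, 0).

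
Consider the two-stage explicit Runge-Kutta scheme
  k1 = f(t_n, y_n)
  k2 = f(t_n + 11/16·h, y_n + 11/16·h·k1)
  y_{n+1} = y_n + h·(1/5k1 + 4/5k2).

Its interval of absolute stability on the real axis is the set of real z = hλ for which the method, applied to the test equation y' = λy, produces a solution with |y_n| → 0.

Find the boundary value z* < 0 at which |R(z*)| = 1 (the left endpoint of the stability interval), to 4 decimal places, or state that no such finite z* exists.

With y'=λy (z=hλ):
  k1=λy_n ⇒ h·k1=z·y_n;  k2=λ(1+11/16z)y_n ⇒ h·k2=z(1+11/16z)y_n
  y_{n+1}/y_n = 1 + 1/5z + 4/5z(1+11/16z) = 1 + z + 11/20z²
  Hence R(z) = 1 + z + 11/20z².

Find x<0 with |R(x)|<1.
x=-1.66: |R|=0.8556
R=1: x+11/20x²=0 ⇒ x=−20/11=-1.8182; min R=1−1/(4·11/20)=0.5455>−1
Confirm numerically:
  x=-1.582: |R|=0.79450 <1
  x=-1.181: |R|=0.58612 <1
  x=-1.084: |R|=0.56228 <1
  x=-2.166: |R|=1.41436 >1
  x=-2.133: |R|=1.36933 >1
Interval (-1.8182, 0).

z* = -1.8182.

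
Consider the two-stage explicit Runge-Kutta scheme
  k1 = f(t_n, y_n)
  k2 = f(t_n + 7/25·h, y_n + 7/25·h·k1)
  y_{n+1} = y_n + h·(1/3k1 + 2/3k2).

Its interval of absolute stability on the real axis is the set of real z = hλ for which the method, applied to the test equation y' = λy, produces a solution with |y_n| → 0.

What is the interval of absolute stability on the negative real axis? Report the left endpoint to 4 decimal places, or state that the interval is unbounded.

z∈(-5.3571,0).

Test eqn y'=λy, z=hλ:
  k1=λy_n ⇒ h·k1=z·y_n;  k2=λ(1+7/25z)y_n ⇒ h·k2=z(1+7/25z)y_n
  y_{n+1}/y_n = 1 + 1/3z + 2/3z(1+7/25z) = 1 + z + 14/75z²
  R(z) = 1 + z + 14/75z².

Boundary: |R(x)|=1, x<0.
x=-1.74: |R|=0.1748
R=1: x+14/75x²=0 ⇒ x=−75/14=-5.3571; min R=1−1/(4·14/75)=-0.3393>−1
Confirm numerically:
  x=-4.528: |R|=0.29919 <1
  x=-4.409: |R|=0.21967 <1
  x=-3.154: |R|=0.29709 <1
  x=-5.588: |R|=1.24081 >1
  x=-5.555: |R|=1.20516 >1
Interval (-5.3571, 0).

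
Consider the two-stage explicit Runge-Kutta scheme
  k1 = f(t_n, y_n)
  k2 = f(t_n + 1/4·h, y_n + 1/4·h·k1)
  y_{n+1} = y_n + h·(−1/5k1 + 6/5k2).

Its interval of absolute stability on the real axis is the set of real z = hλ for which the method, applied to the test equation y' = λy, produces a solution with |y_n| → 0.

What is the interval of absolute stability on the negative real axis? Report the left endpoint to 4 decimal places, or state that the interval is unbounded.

With y'=λy (z=hλ):
  k1=λy_n ⇒ h·k1=z·y_n;  k2=λ(1+1/4z)y_n ⇒ h·k2=z(1+1/4z)y_n
  y_{n+1}/y_n = 1 − 1/5z + 6/5z(1+1/4z) = 1 + z + 3/10z²
  R(z) = 1 + z + 3/10z².

Need |R(x)|<1, x<0.
x=-1.38: |R|=0.1913
R=1: x+3/10x²=0 ⇒ x=−10/3=-3.3333; min R=1−1/(4·3/10)=0.1667>−1
Confirm numerically:
  x=-3.027: |R|=0.72182 <1
  x=-2.355: |R|=0.30881 <1
  x=-2.066: |R|=0.21451 <1
  x=-1.826: |R|=0.17428 <1
  x=-3.769: |R|=1.49261 >1
  x=-3.443: |R|=1.11327 >1
Interval (-3.3333, 0).

(-3.3333, 0).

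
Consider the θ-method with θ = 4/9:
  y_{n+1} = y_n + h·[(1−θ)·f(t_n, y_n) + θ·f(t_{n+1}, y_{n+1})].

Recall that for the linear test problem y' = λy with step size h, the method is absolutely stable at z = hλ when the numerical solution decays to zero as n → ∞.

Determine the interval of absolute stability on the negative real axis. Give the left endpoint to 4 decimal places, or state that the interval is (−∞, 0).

(-18.0000, 0).

Set f=λy, z=hλ:
  y_{n+1} = y_n + z·[5/9·y_n + 4/9·y_{n+1}] ⇒ (1 − 4/9z)y_{n+1} = (1 + 5/9z)y_n
  so R(z) = (1 + 5/9z)/(1 − 4/9z).

Solve |R(x)|<1 on ℝ⁻.
x=-0.45: |R|=0.6250
R=−1: 1+5/9x = −1+4/9x ⇒ -1/9x=2 ⇒ x=2/(-1/9)=-18.0000
Confirm numerically:
  x=-15.657: |R|=0.96729 <1
  x=-14.023: |R|=0.93890 <1
  x=-9.037: |R|=0.80148 <1
  x=-18.578: |R|=1.00694 >1
  x=-18.256: |R|=1.00312 >1
  x=-18.109: |R|=1.00134 >1
Interval (-18.0000, 0).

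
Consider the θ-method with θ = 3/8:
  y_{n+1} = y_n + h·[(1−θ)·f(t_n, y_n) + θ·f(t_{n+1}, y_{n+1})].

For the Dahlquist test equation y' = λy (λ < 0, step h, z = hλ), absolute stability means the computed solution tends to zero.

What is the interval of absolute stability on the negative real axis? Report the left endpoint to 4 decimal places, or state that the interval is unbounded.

Test eqn y'=λy, z=hλ:
  y_{n+1} = y_n + z·[5/8·y_n + 3/8·y_{n+1}] ⇒ (1 − 3/8z)y_{n+1} = (1 + 5/8z)y_n
  so R(z) = (1 + 5/8z)/(1 − 3/8z).

Find x<0 with |R(x)|<1.
x=-1.8: |R|=0.0746
R=−1: 1+5/8x = −1+3/8x ⇒ -1/4x=2 ⇒ x=2/(-1/4)=-8.0000
Confirm numerically:
  x=-7.176: |R|=0.94419 <1
  x=-7.016: |R|=0.93225 <1
  x=-4.930: |R|=0.73058 <1
  x=-4.562: |R|=0.68293 <1
  x=-8.370: |R|=1.02235 >1
  x=-8.362: |R|=1.02188 >1
  x=-8.024: |R|=1.00150 >1
Interval (-8.0000, 0).

(-8.0000, 0).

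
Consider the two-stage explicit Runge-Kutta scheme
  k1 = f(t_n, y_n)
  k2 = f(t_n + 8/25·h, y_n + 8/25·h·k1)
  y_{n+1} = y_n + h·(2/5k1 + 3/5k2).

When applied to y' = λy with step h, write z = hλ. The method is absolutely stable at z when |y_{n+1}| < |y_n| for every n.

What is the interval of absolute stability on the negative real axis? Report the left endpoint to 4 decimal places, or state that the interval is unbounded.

Test eqn y'=λy, z=hλ:
  k1=λy_n ⇒ h·k1=z·y_n;  k2=λ(1+8/25z)y_n ⇒ h·k2=z(1+8/25z)y_n
  y_{n+1}/y_n = 1 + 2/5z + 3/5z(1+8/25z) = 1 + z + 24/125z²
  R(z) = 1 + z + 24/125z².

Need |R(x)|<1, x<0.
x=-0.42: |R|=0.6139
R=1: x+24/125x²=0 ⇒ x=−125/24=-5.2083; min R=1−1/(4·24/125)=-0.3021>−1
Confirm numerically:
  x=-5.096: |R|=0.89009 <1
  x=-3.448: |R|=0.16537 <1
  x=-2.109: |R|=0.25501 <1
  x=-5.683: |R|=1.51793 >1
  x=-5.347: |R|=1.14236 >1
So |R|<1 on (-5.2083, 0).

(-5.2083, 0).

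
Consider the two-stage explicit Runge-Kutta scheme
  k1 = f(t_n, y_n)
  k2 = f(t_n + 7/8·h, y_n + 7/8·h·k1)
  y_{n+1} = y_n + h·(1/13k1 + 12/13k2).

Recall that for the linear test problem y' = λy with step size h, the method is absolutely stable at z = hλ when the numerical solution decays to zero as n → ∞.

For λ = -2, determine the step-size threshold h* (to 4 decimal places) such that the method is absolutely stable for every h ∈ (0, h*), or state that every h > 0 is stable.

(-1.2381,0); λ=-2 ⇒ h* = (26/21)/2 = 0.6190.

With y'=λy (z=hλ):
  k1=λy_n ⇒ h·k1=z·y_n;  k2=λ(1+7/8z)y_n ⇒ h·k2=z(1+7/8z)y_n
  y_{n+1}/y_n = 1 + 1/13z + 12/13z(1+7/8z) = 1 + z + 21/26z²
  Hence R(z) = 1 + z + 21/26z².

Solve |R(x)|<1 on ℝ⁻.
x=-0.77: |R|=0.7089
R=1: x+21/26x²=0 ⇒ x=−26/21=-1.2381; min R=1−1/(4·21/26)=0.6905>−1
Confirm numerically:
  x=-1.026: |R|=0.82424 <1
  x=-0.952: |R|=0.78001 <1
  x=-0.808: |R|=0.71931 <1
  x=-0.745: |R|=0.70329 <1
  x=-1.574: |R|=1.42704 >1
  x=-1.331: |R|=1.09988 >1
So |R|<1 on (-1.2381, 0).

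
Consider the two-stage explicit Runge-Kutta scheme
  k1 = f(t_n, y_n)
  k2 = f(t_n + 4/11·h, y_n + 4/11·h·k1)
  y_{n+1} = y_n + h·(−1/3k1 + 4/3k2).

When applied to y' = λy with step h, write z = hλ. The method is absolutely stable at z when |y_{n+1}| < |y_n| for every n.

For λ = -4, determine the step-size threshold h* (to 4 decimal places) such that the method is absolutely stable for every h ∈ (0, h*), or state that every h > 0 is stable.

(-2.0625,0); λ=-4 ⇒ h* = (33/16)/4 = 0.5156.

Set f=λy, z=hλ:
  k1=λy_n ⇒ h·k1=z·y_n;  k2=λ(1+4/11z)y_n ⇒ h·k2=z(1+4/11z)y_n
  y_{n+1}/y_n = 1 − 1/3z + 4/3z(1+4/11z) = 1 + z + 16/33z²
  so R(z) = 1 + z + 16/33z².

Solve |R(x)|<1 on ℝ⁻.
x=-0.46: |R|=0.6426
R=1: x+16/33x²=0 ⇒ x=−33/16=-2.0625; min R=1−1/(4·16/33)=0.4844>−1
Confirm numerically:
  x=-2.015: |R|=0.95359 <1
  x=-1.572: |R|=0.62615 <1
  x=-1.526: |R|=0.60306 <1
  x=-2.394: |R|=1.38478 >1
  x=-2.132: |R|=1.07184 >1
Stable set (-2.0625, 0).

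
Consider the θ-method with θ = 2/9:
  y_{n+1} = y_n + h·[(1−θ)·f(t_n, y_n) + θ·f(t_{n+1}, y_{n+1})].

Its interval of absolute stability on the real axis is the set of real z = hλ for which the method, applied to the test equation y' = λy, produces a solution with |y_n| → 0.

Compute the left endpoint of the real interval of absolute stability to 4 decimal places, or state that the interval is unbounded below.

On y'=λy, z=hλ:
  y_{n+1} = y_n + z·[7/9·y_n + 2/9·y_{n+1}] ⇒ (1 − 2/9z)y_{n+1} = (1 + 7/9z)y_n
  ⇒ R(z) = (1 + 7/9z)/(1 − 2/9z).

Boundary: |R(x)|=1, x<0.
x=-1.62: |R|=0.1912
R=−1: 1+7/9x = −1+2/9x ⇒ -5/9x=2 ⇒ x=2/(-5/9)=-3.6000
Confirm numerically:
  x=-3.533: |R|=0.97915 <1
  x=-2.116: |R|=0.43924 <1
  x=-1.651: |R|=0.20785 <1
  x=-4.157: |R|=1.16085 >1
  x=-3.927: |R|=1.09701 >1
  x=-3.788: |R|=1.05671 >1
So |R|<1 on (-3.6000, 0).

z* = -3.6000.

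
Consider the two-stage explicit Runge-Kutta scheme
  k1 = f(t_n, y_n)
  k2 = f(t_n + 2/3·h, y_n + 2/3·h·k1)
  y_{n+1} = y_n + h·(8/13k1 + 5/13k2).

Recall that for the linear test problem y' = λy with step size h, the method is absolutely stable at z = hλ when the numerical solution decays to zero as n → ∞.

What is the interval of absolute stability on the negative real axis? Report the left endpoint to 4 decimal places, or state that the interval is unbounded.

z∈(-3.9000,0).

Set f=λy, z=hλ:
  k1=λy_n ⇒ h·k1=z·y_n;  k2=λ(1+2/3z)y_n ⇒ h·k2=z(1+2/3z)y_n
  y_{n+1}/y_n = 1 + 8/13z + 5/13z(1+2/3z) = 1 + z + 10/39z²
  R(z) = 1 + z + 10/39z².

Find x<0 with |R(x)|<1.
x=-1.69: |R|=0.0423
R=1: x+10/39x²=0 ⇒ x=−39/10=-3.9000; min R=1−1/(4·10/39)=0.0250>−1
Confirm numerically:
  x=-3.151: |R|=0.39485 <1
  x=-2.732: |R|=0.18180 <1
  x=-2.618: |R|=0.13942 <1
  x=-1.983: |R|=0.02528 <1
  x=-4.492: |R|=1.68186 >1
  x=-4.378: |R|=1.53659 >1
  x=-4.191: |R|=1.31271 >1
Interval (-3.9000, 0).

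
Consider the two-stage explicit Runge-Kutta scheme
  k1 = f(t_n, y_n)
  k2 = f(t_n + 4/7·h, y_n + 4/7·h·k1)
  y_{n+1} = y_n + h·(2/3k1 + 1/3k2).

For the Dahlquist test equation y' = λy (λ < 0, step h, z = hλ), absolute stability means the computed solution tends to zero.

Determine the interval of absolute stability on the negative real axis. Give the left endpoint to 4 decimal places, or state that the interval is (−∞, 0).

On y'=λy, z=hλ:
  k1=λy_n ⇒ h·k1=z·y_n;  k2=λ(1+4/7z)y_n ⇒ h·k2=z(1+4/7z)y_n
  y_{n+1}/y_n = 1 + 2/3z + 1/3z(1+4/7z) = 1 + z + 4/21z²
  Hence R(z) = 1 + z + 4/21z².

Need |R(x)|<1, x<0.
x=-1.59: |R|=0.1085
R=1: x+4/21x²=0 ⇒ x=−21/4=-5.2500; min R=1−1/(4·4/21)=-0.3125>−1
Confirm numerically:
  x=-4.731: |R|=0.53231 <1
  x=-4.231: |R|=0.17878 <1
  x=-2.153: |R|=0.27006 <1
  x=-5.806: |R|=1.61488 >1
  x=-5.548: |R|=1.31492 >1
  x=-5.498: |R|=1.25972 >1
So |R|<1 on (-5.2500, 0).

(-5.2500, 0).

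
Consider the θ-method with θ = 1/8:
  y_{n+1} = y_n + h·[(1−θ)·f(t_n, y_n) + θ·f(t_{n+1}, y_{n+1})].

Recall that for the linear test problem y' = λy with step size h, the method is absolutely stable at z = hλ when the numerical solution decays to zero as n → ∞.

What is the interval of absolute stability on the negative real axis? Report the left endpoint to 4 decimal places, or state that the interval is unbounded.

(-2.6667, 0).

Test eqn y'=λy, z=hλ:
  y_{n+1} = y_n + z·[7/8·y_n + 1/8·y_{n+1}] ⇒ (1 − 1/8z)y_{n+1} = (1 + 7/8z)y_n
  ⇒ R(z) = (1 + 7/8z)/(1 − 1/8z).

Solve |R(x)|<1 on ℝ⁻.
x=-1.05: |R|=0.0718
R=−1: 1+7/8x = −1+1/8x ⇒ -3/4x=2 ⇒ x=2/(-3/4)=-2.6667
Confirm numerically:
  x=-2.646: |R|=0.98835 <1
  x=-2.478: |R|=0.89196 <1
  x=-1.887: |R|=0.52685 <1
  x=-3.257: |R|=1.31465 >1
  x=-3.060: |R|=1.21338 >1
Stable set (-2.6667, 0).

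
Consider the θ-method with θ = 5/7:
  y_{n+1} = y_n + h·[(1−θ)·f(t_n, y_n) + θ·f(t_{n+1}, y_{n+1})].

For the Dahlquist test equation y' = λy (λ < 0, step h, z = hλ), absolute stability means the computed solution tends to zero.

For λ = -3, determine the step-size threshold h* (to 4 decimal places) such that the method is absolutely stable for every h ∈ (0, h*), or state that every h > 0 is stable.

Test eqn y'=λy, z=hλ:
  y_{n+1} = y_n + z·[2/7·y_n + 5/7·y_{n+1}] ⇒ (1 − 5/7z)y_{n+1} = (1 + 2/7z)y_n
  Hence R(z) = (1 + 2/7z)/(1 − 5/7z).

Find x<0 with |R(x)|<1.
x=-1.25: |R|=0.3396
x=-2: |R|=0.1765
x=-10: |R|=0.2281
x=-100: |R|=0.3807
θ=5/7≥1/2 ⇒ |1+2/7x|<|1−5/7x| ∀x<0 ⇒ interval (−∞,0).

interval (−∞, 0). Any h>0 works for λ=-3.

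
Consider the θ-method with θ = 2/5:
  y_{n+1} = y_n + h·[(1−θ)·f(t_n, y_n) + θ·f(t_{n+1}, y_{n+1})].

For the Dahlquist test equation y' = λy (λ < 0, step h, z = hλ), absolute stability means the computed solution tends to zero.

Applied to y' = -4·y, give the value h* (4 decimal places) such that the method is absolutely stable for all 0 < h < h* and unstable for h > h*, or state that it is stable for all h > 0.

(-10.0000,0); λ=-4 ⇒ h* = (10)/4 = 2.5000.

With y'=λy (z=hλ):
  y_{n+1} = y_n + z·[3/5·y_n + 2/5·y_{n+1}] ⇒ (1 − 2/5z)y_{n+1} = (1 + 3/5z)y_n
  so R(z) = (1 + 3/5z)/(1 − 2/5z).

Boundary: |R(x)|=1, x<0.
x=-0.89: |R|=0.3437
R=−1: 1+3/5x = −1+2/5x ⇒ -1/5x=2 ⇒ x=2/(-1/5)=-10.0000
Confirm numerically:
  x=-7.450: |R|=0.87186 <1
  x=-6.609: |R|=0.81387 <1
  x=-4.317: |R|=0.58317 <1
  x=-10.270: |R|=1.01057 >1
  x=-10.069: |R|=1.00274 >1
Stable set (-10.0000, 0).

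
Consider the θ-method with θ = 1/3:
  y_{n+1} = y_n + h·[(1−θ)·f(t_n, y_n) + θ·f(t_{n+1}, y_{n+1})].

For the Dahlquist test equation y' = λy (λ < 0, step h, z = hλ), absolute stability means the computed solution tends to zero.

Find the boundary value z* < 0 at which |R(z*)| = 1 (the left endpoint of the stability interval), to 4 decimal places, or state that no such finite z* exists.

left endpoint -6.0000.

Test eqn y'=λy, z=hλ:
  y_{n+1} = y_n + z·[2/3·y_n + 1/3·y_{n+1}] ⇒ (1 − 1/3z)y_{n+1} = (1 + 2/3z)y_n
  ⇒ R(z) = (1 + 2/3z)/(1 − 1/3z).

Boundary: |R(x)|=1, x<0.
x=-1.5: |R|=0.0000
R=−1: 1+2/3x = −1+1/3x ⇒ -1/3x=2 ⇒ x=2/(-1/3)=-6.0000
Confirm numerically:
  x=-4.224: |R|=0.75415 <1
  x=-4.085: |R|=0.72971 <1
  x=-3.785: |R|=0.67354 <1
  x=-6.327: |R|=1.03506 >1
  x=-6.266: |R|=1.02871 >1
Interval (-6.0000, 0).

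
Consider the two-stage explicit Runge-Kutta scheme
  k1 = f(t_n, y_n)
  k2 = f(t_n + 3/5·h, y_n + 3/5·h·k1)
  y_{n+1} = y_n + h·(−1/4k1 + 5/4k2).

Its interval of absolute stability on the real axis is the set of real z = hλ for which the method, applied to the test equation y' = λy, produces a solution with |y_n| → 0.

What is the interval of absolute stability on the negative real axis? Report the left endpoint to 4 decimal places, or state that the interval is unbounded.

z∈(-1.3333,0).

Test eqn y'=λy, z=hλ:
  k1=λy_n ⇒ h·k1=z·y_n;  k2=λ(1+3/5z)y_n ⇒ h·k2=z(1+3/5z)y_n
  y_{n+1}/y_n = 1 − 1/4z + 5/4z(1+3/5z) = 1 + z + 3/4z²
  Hence R(z) = 1 + z + 3/4z².

Solve |R(x)|<1 on ℝ⁻.
x=-1.35: |R|=1.0169
R=1: x+3/4x²=0 ⇒ x=−4/3=-1.3333; min R=1−1/(4·3/4)=0.6667>−1
Confirm numerically:
  x=-1.309: |R|=0.97611 <1
  x=-1.101: |R|=0.80815 <1
  x=-1.090: |R|=0.80108 <1
  x=-0.534: |R|=0.67987 <1
  x=-1.896: |R|=1.80011 >1
  x=-1.726: |R|=1.50831 >1
  x=-1.478: |R|=1.16036 >1
Interval (-1.3333, 0).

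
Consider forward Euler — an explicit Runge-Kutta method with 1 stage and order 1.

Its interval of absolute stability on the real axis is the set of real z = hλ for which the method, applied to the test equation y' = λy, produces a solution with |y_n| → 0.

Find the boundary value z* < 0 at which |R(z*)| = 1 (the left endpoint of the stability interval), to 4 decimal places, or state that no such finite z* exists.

left endpoint -2.0000.

Set f=λy, z=hλ:
  order 1, 1-stage ⇒ R(z)=1+z
  (e.g. R(-0.82)=0.18000, |R|=0.18000)

Need |R(x)|<1, x<0.
x=-0.82: |R|=0.1800
|R(-1.54)|=0.5400 |R(-1.43)|=0.4300 |R(-0.93)|=0.0700
Bisect:
  x_lo=-2.7694 |R|=1.7694  x_hi=-0.1381 |R|=0.8619
  mid=-1.45377 |R|=0.45377 →hi
  mid=-2.11161 |R|=1.11161 →lo
  mid=-1.78269 |R|=0.78269 →hi
  mid=-1.94715 |R|=0.94715 →hi
  mid=-2.02938 |R|=1.02938 →lo
  mid=-1.98826 |R|=0.98826 →hi
  mid=-2.00882 |R|=1.00882 →lo
  ...
  [-2.00015,-1.99999] ⇒ x*=-2.0000
Stable set (-2.0000, 0).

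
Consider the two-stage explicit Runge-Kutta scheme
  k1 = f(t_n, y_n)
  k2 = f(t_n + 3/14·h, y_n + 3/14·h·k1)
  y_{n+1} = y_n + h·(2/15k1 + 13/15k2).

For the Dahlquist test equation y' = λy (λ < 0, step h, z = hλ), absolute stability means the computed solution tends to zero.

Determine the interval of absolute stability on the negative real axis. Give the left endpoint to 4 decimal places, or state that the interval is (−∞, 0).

Test eqn y'=λy, z=hλ:
  k1=λy_n ⇒ h·k1=z·y_n;  k2=λ(1+3/14z)y_n ⇒ h·k2=z(1+3/14z)y_n
  y_{n+1}/y_n = 1 + 2/15z + 13/15z(1+3/14z) = 1 + z + 13/70z²
  R(z) = 1 + z + 13/70z².

Need |R(x)|<1, x<0.
x=-1.77: |R|=0.1882
R=1: x+13/70x²=0 ⇒ x=−70/13=-5.3846; min R=1−1/(4·13/70)=-0.3462>−1
Confirm numerically:
  x=-5.163: |R|=0.78751 <1
  x=-4.264: |R|=0.11260 <1
  x=-4.137: |R|=0.04146 <1
  x=-3.523: |R|=0.21800 <1
  x=-5.850: |R|=1.50561 >1
  x=-5.689: |R|=1.32159 >1
Stable set (-5.3846, 0).

z∈(-5.3846,0).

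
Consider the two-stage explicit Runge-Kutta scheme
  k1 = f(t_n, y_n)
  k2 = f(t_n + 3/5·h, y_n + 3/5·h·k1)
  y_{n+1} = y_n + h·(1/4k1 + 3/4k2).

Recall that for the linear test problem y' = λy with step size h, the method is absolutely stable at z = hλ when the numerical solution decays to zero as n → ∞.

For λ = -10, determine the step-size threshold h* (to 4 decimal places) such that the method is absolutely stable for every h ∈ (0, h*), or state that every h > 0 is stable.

(-2.2222,0); λ=-10 ⇒ h* = (20/9)/10 = 0.2222.

Set f=λy, z=hλ:
  k1=λy_n ⇒ h·k1=z·y_n;  k2=λ(1+3/5z)y_n ⇒ h·k2=z(1+3/5z)y_n
  y_{n+1}/y_n = 1 + 1/4z + 3/4z(1+3/5z) = 1 + z + 9/20z²
  Hence R(z) = 1 + z + 9/20z².

Need |R(x)|<1, x<0.
x=-0.51: |R|=0.6070
R=1: x+9/20x²=0 ⇒ x=−20/9=-2.2222; min R=1−1/(4·9/20)=0.4444>−1
Confirm numerically:
  x=-1.973: |R|=0.77873 <1
  x=-1.699: |R|=0.59997 <1
  x=-1.139: |R|=0.44479 <1
  x=-2.795: |R|=1.72041 >1
  x=-2.787: |R|=1.70832 >1
Stable set (-2.2222, 0).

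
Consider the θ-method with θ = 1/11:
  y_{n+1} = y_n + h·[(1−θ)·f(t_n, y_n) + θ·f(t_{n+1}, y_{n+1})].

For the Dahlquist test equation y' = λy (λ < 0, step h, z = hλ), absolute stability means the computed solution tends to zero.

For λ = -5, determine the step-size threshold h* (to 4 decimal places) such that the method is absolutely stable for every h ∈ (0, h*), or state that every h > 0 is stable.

(-2.4444,0); λ=-5 ⇒ h* = (22/9)/5 = 0.4889.

Set f=λy, z=hλ:
  y_{n+1} = y_n + z·[10/11·y_n + 1/11·y_{n+1}] ⇒ (1 − 1/11z)y_{n+1} = (1 + 10/11z)y_n
  ⇒ R(z) = (1 + 10/11z)/(1 − 1/11z).

Need |R(x)|<1, x<0.
x=-1.76: |R|=0.5172
R=−1: 1+10/11x = −1+1/11x ⇒ -9/11x=2 ⇒ x=2/(-9/11)=-2.4444
Confirm numerically:
  x=-2.377: |R|=0.95462 <1
  x=-2.030: |R|=0.71374 <1
  x=-1.953: |R|=0.65853 <1
  x=-2.516: |R|=1.04765 >1
  x=-2.503: |R|=1.03903 >1
Interval (-2.4444, 0).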